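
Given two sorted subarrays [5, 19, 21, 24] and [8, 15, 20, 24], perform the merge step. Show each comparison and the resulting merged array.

Merging process:

Compare 5 vs 8: take 5 from left. Merged: [5]
Compare 19 vs 8: take 8 from right. Merged: [5, 8]
Compare 19 vs 15: take 15 from right. Merged: [5, 8, 15]
Compare 19 vs 20: take 19 from left. Merged: [5, 8, 15, 19]
Compare 21 vs 20: take 20 from right. Merged: [5, 8, 15, 19, 20]
Compare 21 vs 24: take 21 from left. Merged: [5, 8, 15, 19, 20, 21]
Compare 24 vs 24: take 24 from left. Merged: [5, 8, 15, 19, 20, 21, 24]
Append remaining from right: [24]. Merged: [5, 8, 15, 19, 20, 21, 24, 24]

Final merged array: [5, 8, 15, 19, 20, 21, 24, 24]
Total comparisons: 7

The merged array is [5, 8, 15, 19, 20, 21, 24, 24], requiring 7 comparisons. The merge step runs in O(n) time where n is the total number of elements.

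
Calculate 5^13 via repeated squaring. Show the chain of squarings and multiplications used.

Computing 5^13 by squaring (build up from 5^1; each line after the first costs one multiplication):

5^1 = 5
5^2 = (5^1)^2 = 5^2 = 25
5^3 = 5 * 5^2 = 5 * 25 = 125
5^6 = (5^3)^2 = 125^2 = 15625
5^12 = (5^6)^2 = 15625^2 = 244140625
5^13 = 5 * 5^12 = 5 * 244140625 = 1220703125

Result: 1220703125
Multiplications needed: 5 (5 lines after 5^1)

5^13 = 1220703125. Using exponentiation by squaring, this requires 5 multiplications. The key idea: if the exponent is even, square the half-power; if odd, multiply by the base once.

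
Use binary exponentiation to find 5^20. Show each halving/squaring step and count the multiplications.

Computing 5^20 by squaring (build up from 5^1; each line after the first costs one multiplication):

5^1 = 5
5^2 = (5^1)^2 = 5^2 = 25
5^4 = (5^2)^2 = 25^2 = 625
5^5 = 5 * 5^4 = 5 * 625 = 3125
5^10 = (5^5)^2 = 3125^2 = 9765625
5^20 = (5^10)^2 = 9765625^2 = 95367431640625

Result: 95367431640625
Multiplications needed: 5 (5 lines after 5^1)

5^20 = 95367431640625. Using exponentiation by squaring, this requires 5 multiplications. The key idea: if the exponent is even, square the half-power; if odd, multiply by the base once.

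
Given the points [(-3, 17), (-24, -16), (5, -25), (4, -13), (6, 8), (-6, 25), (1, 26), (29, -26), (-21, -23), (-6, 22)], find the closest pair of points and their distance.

Computing all pairwise distances among 10 points:

d((-3, 17), (-24, -16)) = 39.1152
d((-3, 17), (5, -25)) = 42.7551
d((-3, 17), (4, -13)) = 30.8058
d((-3, 17), (6, 8)) = 12.7279
d((-3, 17), (-6, 25)) = 8.544
d((-3, 17), (1, 26)) = 9.8489
d((-3, 17), (29, -26)) = 53.6004
d((-3, 17), (-21, -23)) = 43.8634
d((-3, 17), (-6, 22)) = 5.831
d((-24, -16), (5, -25)) = 30.3645
d((-24, -16), (4, -13)) = 28.1603
d((-24, -16), (6, 8)) = 38.4187
d((-24, -16), (-6, 25)) = 44.7772
d((-24, -16), (1, 26)) = 48.8774
d((-24, -16), (29, -26)) = 53.9351
d((-24, -16), (-21, -23)) = 7.6158
d((-24, -16), (-6, 22)) = 42.0476
d((5, -25), (4, -13)) = 12.0416
d((5, -25), (6, 8)) = 33.0151
d((5, -25), (-6, 25)) = 51.1957
d((5, -25), (1, 26)) = 51.1566
d((5, -25), (29, -26)) = 24.0208
d((5, -25), (-21, -23)) = 26.0768
d((5, -25), (-6, 22)) = 48.2701
d((4, -13), (6, 8)) = 21.095
d((4, -13), (-6, 25)) = 39.2938
d((4, -13), (1, 26)) = 39.1152
d((4, -13), (29, -26)) = 28.178
d((4, -13), (-21, -23)) = 26.9258
d((4, -13), (-6, 22)) = 36.4005
d((6, 8), (-6, 25)) = 20.8087
d((6, 8), (1, 26)) = 18.6815
d((6, 8), (29, -26)) = 41.0488
d((6, 8), (-21, -23)) = 41.1096
d((6, 8), (-6, 22)) = 18.4391
d((-6, 25), (1, 26)) = 7.0711
d((-6, 25), (29, -26)) = 61.8547
d((-6, 25), (-21, -23)) = 50.2892
d((-6, 25), (-6, 22)) = 3.0 <-- minimum
d((1, 26), (29, -26)) = 59.0593
d((1, 26), (-21, -23)) = 53.7122
d((1, 26), (-6, 22)) = 8.0623
d((29, -26), (-21, -23)) = 50.0899
d((29, -26), (-6, 22)) = 59.4054
d((-21, -23), (-6, 22)) = 47.4342

Closest pair: (-6, 25) and (-6, 22) with distance 3.0

The closest pair is (-6, 25) and (-6, 22) with Euclidean distance 3.0. For 10 points, brute-force pairwise comparison is shown above. For large n, the divide-and-conquer algorithm (sort by x, recurse on halves, check the dividing strip) achieves O(n log n).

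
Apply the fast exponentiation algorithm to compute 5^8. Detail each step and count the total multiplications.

Computing 5^8 by squaring (build up from 5^1; each line after the first costs one multiplication):

5^1 = 5
5^2 = (5^1)^2 = 5^2 = 25
5^4 = (5^2)^2 = 25^2 = 625
5^8 = (5^4)^2 = 625^2 = 390625

Result: 390625
Multiplications needed: 3 (3 lines after 5^1)

5^8 = 390625. Using exponentiation by squaring, this requires 3 multiplications. The key idea: if the exponent is even, square the half-power; if odd, multiply by the base once.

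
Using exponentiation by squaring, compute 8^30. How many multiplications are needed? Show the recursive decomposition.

Computing 8^30 by squaring (build up from 8^1; each line after the first costs one multiplication):

8^1 = 8
8^2 = (8^1)^2 = 8^2 = 64
8^3 = 8 * 8^2 = 8 * 64 = 512
8^6 = (8^3)^2 = 512^2 = 262144
8^7 = 8 * 8^6 = 8 * 262144 = 2097152
8^14 = (8^7)^2 = 2097152^2 = 4398046511104
8^15 = 8 * 8^14 = 8 * 4398046511104 = 35184372088832
8^30 = (8^15)^2 = 35184372088832^2 = 1237940039285380274899124224

Result: 1237940039285380274899124224
Multiplications needed: 7 (7 lines after 8^1)

8^30 = 1237940039285380274899124224. Using exponentiation by squaring, this requires 7 multiplications. The key idea: if the exponent is even, square the half-power; if odd, multiply by the base once.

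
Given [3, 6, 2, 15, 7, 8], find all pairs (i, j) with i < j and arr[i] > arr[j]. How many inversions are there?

Finding inversions in [3, 6, 2, 15, 7, 8]:

(0, 2): arr[0]=3 > arr[2]=2
(1, 2): arr[1]=6 > arr[2]=2
(3, 4): arr[3]=15 > arr[4]=7
(3, 5): arr[3]=15 > arr[5]=8

Total inversions: 4

The array has 4 inversion(s): (0,2), (1,2), (3,4), (3,5). Each pair (i,j) satisfies i < j and arr[i] > arr[j].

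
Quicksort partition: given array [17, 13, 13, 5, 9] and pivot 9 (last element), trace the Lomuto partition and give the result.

Lomuto partition with pivot = 9:

Initial array: [17, 13, 13, 5, 9]

arr[0]=17 > 9: no swap
arr[1]=13 > 9: no swap
arr[2]=13 > 9: no swap
arr[3]=5 <= 9: swap with position 0, array becomes [5, 13, 13, 17, 9]

Place pivot at position 1: [5, 9, 13, 17, 13]
Pivot position: 1

After partitioning with pivot 9, the array becomes [5, 9, 13, 17, 13]. The pivot is placed at index 1. All elements to the left of the pivot are <= 9, and all elements to the right are > 9.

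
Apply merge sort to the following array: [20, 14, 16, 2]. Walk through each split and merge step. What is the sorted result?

Merge sort trace:

Split: [20, 14, 16, 2] -> [20, 14] and [16, 2]
  Split: [20, 14] -> [20] and [14]
  Merge: [20] + [14] -> [14, 20]
  Split: [16, 2] -> [16] and [2]
  Merge: [16] + [2] -> [2, 16]
Merge: [14, 20] + [2, 16] -> [2, 14, 16, 20]

Final sorted array: [2, 14, 16, 20]

The merge sort proceeds by recursively splitting the array and merging sorted halves.
After all merges, the sorted array is [2, 14, 16, 20].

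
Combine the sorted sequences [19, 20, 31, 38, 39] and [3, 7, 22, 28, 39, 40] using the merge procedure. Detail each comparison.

Merging process:

Compare 19 vs 3: take 3 from right. Merged: [3]
Compare 19 vs 7: take 7 from right. Merged: [3, 7]
Compare 19 vs 22: take 19 from left. Merged: [3, 7, 19]
Compare 20 vs 22: take 20 from left. Merged: [3, 7, 19, 20]
Compare 31 vs 22: take 22 from right. Merged: [3, 7, 19, 20, 22]
Compare 31 vs 28: take 28 from right. Merged: [3, 7, 19, 20, 22, 28]
Compare 31 vs 39: take 31 from left. Merged: [3, 7, 19, 20, 22, 28, 31]
Compare 38 vs 39: take 38 from left. Merged: [3, 7, 19, 20, 22, 28, 31, 38]
Compare 39 vs 39: take 39 from left. Merged: [3, 7, 19, 20, 22, 28, 31, 38, 39]
Append remaining from right: [39, 40]. Merged: [3, 7, 19, 20, 22, 28, 31, 38, 39, 39, 40]

Final merged array: [3, 7, 19, 20, 22, 28, 31, 38, 39, 39, 40]
Total comparisons: 9

The merged array is [3, 7, 19, 20, 22, 28, 31, 38, 39, 39, 40], requiring 9 comparisons. The merge step runs in O(n) time where n is the total number of elements.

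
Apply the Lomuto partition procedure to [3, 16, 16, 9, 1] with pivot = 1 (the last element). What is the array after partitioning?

Lomuto partition with pivot = 1:

Initial array: [3, 16, 16, 9, 1]

arr[0]=3 > 1: no swap
arr[1]=16 > 1: no swap
arr[2]=16 > 1: no swap
arr[3]=9 > 1: no swap

Place pivot at position 0: [1, 16, 16, 9, 3]
Pivot position: 0

After partitioning with pivot 1, the array becomes [1, 16, 16, 9, 3]. The pivot is placed at index 0. All elements to the left of the pivot are <= 1, and all elements to the right are > 1.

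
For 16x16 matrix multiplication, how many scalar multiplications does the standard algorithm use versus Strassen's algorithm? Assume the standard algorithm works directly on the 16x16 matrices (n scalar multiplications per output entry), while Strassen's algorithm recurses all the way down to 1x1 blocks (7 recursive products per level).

Matrix multiplication for 16x16 matrices:

Standard algorithm: 16^3 = 4096 multiplications
Strassen's algorithm: 7^(log2(16)) = 7^4 = 2401 multiplications
Savings: 4096 - 2401 = 1695 multiplications

Standard: 4096 multiplications (16^3). Strassen: 2401 multiplications (7^4). Strassen reduces 8 recursive multiplications to 7 at each level.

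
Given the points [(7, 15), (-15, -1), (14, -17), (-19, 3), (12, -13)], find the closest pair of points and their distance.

Computing all pairwise distances among 5 points:

d((7, 15), (-15, -1)) = 27.2029
d((7, 15), (14, -17)) = 32.7567
d((7, 15), (-19, 3)) = 28.6356
d((7, 15), (12, -13)) = 28.4429
d((-15, -1), (14, -17)) = 33.121
d((-15, -1), (-19, 3)) = 5.6569
d((-15, -1), (12, -13)) = 29.5466
d((14, -17), (-19, 3)) = 38.5876
d((14, -17), (12, -13)) = 4.4721 <-- minimum
d((-19, 3), (12, -13)) = 34.8855

Closest pair: (14, -17) and (12, -13) with distance 4.4721

The closest pair is (14, -17) and (12, -13) with Euclidean distance 4.4721. For 5 points, brute-force pairwise comparison is shown above. For large n, the divide-and-conquer algorithm (sort by x, recurse on halves, check the dividing strip) achieves O(n log n).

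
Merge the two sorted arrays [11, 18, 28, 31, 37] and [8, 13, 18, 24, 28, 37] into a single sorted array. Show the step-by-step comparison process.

Merging process:

Compare 11 vs 8: take 8 from right. Merged: [8]
Compare 11 vs 13: take 11 from left. Merged: [8, 11]
Compare 18 vs 13: take 13 from right. Merged: [8, 11, 13]
Compare 18 vs 18: take 18 from left. Merged: [8, 11, 13, 18]
Compare 28 vs 18: take 18 from right. Merged: [8, 11, 13, 18, 18]
Compare 28 vs 24: take 24 from right. Merged: [8, 11, 13, 18, 18, 24]
Compare 28 vs 28: take 28 from left. Merged: [8, 11, 13, 18, 18, 24, 28]
Compare 31 vs 28: take 28 from right. Merged: [8, 11, 13, 18, 18, 24, 28, 28]
Compare 31 vs 37: take 31 from left. Merged: [8, 11, 13, 18, 18, 24, 28, 28, 31]
Compare 37 vs 37: take 37 from left. Merged: [8, 11, 13, 18, 18, 24, 28, 28, 31, 37]
Append remaining from right: [37]. Merged: [8, 11, 13, 18, 18, 24, 28, 28, 31, 37, 37]

Final merged array: [8, 11, 13, 18, 18, 24, 28, 28, 31, 37, 37]
Total comparisons: 10

The merged array is [8, 11, 13, 18, 18, 24, 28, 28, 31, 37, 37], requiring 10 comparisons. The merge step runs in O(n) time where n is the total number of elements.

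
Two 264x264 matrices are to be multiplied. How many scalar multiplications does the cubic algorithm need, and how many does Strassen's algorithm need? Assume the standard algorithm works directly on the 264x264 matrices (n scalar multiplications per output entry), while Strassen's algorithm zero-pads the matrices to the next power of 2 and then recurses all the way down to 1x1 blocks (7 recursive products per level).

Matrix multiplication for 264x264 matrices:

Strassen's algorithm requires power-of-2 dimensions. Pad 264x264 to 512x512 (next power of 2).

Standard algorithm: 264^3 = 18399744 multiplications
Strassen's algorithm: 7^(log2(512)) = 7^9 = 40353607 multiplications
Difference: 18399744 - 40353607 = -21953863 (Strassen uses MORE here due to padding overhead — for small or just-over-power-of-2 n, padding can outweigh the per-level savings)

Standard: 18399744 multiplications (264^3). Strassen: 40353607 multiplications (7^9, after padding to 512x512). Strassen reduces 8 recursive multiplications to 7 at each level.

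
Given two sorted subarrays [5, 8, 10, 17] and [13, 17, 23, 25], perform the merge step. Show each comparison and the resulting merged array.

Merging process:

Compare 5 vs 13: take 5 from left. Merged: [5]
Compare 8 vs 13: take 8 from left. Merged: [5, 8]
Compare 10 vs 13: take 10 from left. Merged: [5, 8, 10]
Compare 17 vs 13: take 13 from right. Merged: [5, 8, 10, 13]
Compare 17 vs 17: take 17 from left. Merged: [5, 8, 10, 13, 17]
Append remaining from right: [17, 23, 25]. Merged: [5, 8, 10, 13, 17, 17, 23, 25]

Final merged array: [5, 8, 10, 13, 17, 17, 23, 25]
Total comparisons: 5

The merged array is [5, 8, 10, 13, 17, 17, 23, 25], requiring 5 comparisons. The merge step runs in O(n) time where n is the total number of elements.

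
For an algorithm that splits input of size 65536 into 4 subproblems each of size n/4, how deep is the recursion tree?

For divide and conquer with division factor 4:

Problem sizes at each level:
Level 0: 65536
Level 1: 16384
Level 2: 4096
Level 3: 1024
Level 4: 256
Level 5: 64
Level 6: 16
Level 7: 4
Level 8: 1

The root is level 0 and the size-1 base case is level 8 (the tree spans levels 0 through 8, i.e. 9 levels counting the root), so the depth is the number of divisions: log_4(65536) = 8

The recursion tree depth is log_4(65536) = 8. At each level, the problem size is divided by 4, so it takes 8 divisions to reduce to a base case of size 1. The algorithm makes 4 recursive calls at each level.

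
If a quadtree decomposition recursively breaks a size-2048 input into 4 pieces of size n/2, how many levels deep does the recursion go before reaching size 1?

For divide and conquer with division factor 2:

Problem sizes at each level:
Level 0: 2048
Level 1: 1024
Level 2: 512
Level 3: 256
Level 4: 128
Level 5: 64
Level 6: 32
Level 7: 16
Level 8: 8
Level 9: 4
Level 10: 2
Level 11: 1

The root is level 0 and the size-1 base case is level 11 (the tree spans levels 0 through 11, i.e. 12 levels counting the root), so the depth is the number of divisions: log_2(2048) = 11

The recursion tree depth is log_2(2048) = 11. At each level, the problem size is divided by 2, so it takes 11 divisions to reduce to a base case of size 1. The algorithm makes 4 recursive calls at each level.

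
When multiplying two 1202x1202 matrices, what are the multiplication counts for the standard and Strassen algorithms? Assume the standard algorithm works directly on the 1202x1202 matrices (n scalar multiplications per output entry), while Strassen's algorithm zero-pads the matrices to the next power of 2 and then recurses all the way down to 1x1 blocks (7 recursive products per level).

Matrix multiplication for 1202x1202 matrices:

Strassen's algorithm requires power-of-2 dimensions. Pad 1202x1202 to 2048x2048 (next power of 2).

Standard algorithm: 1202^3 = 1736654408 multiplications
Strassen's algorithm: 7^(log2(2048)) = 7^11 = 1977326743 multiplications
Difference: 1736654408 - 1977326743 = -240672335 (Strassen uses MORE here due to padding overhead — for small or just-over-power-of-2 n, padding can outweigh the per-level savings)

Standard: 1736654408 multiplications (1202^3). Strassen: 1977326743 multiplications (7^11, after padding to 2048x2048). Strassen reduces 8 recursive multiplications to 7 at each level.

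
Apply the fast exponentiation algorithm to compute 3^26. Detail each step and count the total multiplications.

Computing 3^26 by squaring (build up from 3^1; each line after the first costs one multiplication):

3^1 = 3
3^2 = (3^1)^2 = 3^2 = 9
3^3 = 3 * 3^2 = 3 * 9 = 27
3^6 = (3^3)^2 = 27^2 = 729
3^12 = (3^6)^2 = 729^2 = 531441
3^13 = 3 * 3^12 = 3 * 531441 = 1594323
3^26 = (3^13)^2 = 1594323^2 = 2541865828329

Result: 2541865828329
Multiplications needed: 6 (6 lines after 3^1)

3^26 = 2541865828329. Using exponentiation by squaring, this requires 6 multiplications. The key idea: if the exponent is even, square the half-power; if odd, multiply by the base once.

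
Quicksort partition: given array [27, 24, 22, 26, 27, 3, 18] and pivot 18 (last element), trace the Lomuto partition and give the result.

Lomuto partition with pivot = 18:

Initial array: [27, 24, 22, 26, 27, 3, 18]

arr[0]=27 > 18: no swap
arr[1]=24 > 18: no swap
arr[2]=22 > 18: no swap
arr[3]=26 > 18: no swap
arr[4]=27 > 18: no swap
arr[5]=3 <= 18: swap with position 0, array becomes [3, 24, 22, 26, 27, 27, 18]

Place pivot at position 1: [3, 18, 22, 26, 27, 27, 24]
Pivot position: 1

After partitioning with pivot 18, the array becomes [3, 18, 22, 26, 27, 27, 24]. The pivot is placed at index 1. All elements to the left of the pivot are <= 18, and all elements to the right are > 18.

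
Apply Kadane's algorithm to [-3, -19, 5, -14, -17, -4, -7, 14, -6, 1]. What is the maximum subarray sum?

Using Kadane's algorithm on [-3, -19, 5, -14, -17, -4, -7, 14, -6, 1]:

Scanning through the array:
Position 1 (value -19): max_ending_here = -19, max_so_far = -3
Position 2 (value 5): max_ending_here = 5, max_so_far = 5
Position 3 (value -14): max_ending_here = -9, max_so_far = 5
Position 4 (value -17): max_ending_here = -17, max_so_far = 5
Position 5 (value -4): max_ending_here = -4, max_so_far = 5
Position 6 (value -7): max_ending_here = -7, max_so_far = 5
Position 7 (value 14): max_ending_here = 14, max_so_far = 14
Position 8 (value -6): max_ending_here = 8, max_so_far = 14
Position 9 (value 1): max_ending_here = 9, max_so_far = 14

Maximum subarray: [14]
Maximum sum: 14

The maximum subarray is [14] with sum 14. This subarray runs from index 7 to index 7.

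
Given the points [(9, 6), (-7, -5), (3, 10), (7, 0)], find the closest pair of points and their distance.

Computing all pairwise distances among 4 points:

d((9, 6), (-7, -5)) = 19.4165
d((9, 6), (3, 10)) = 7.2111
d((9, 6), (7, 0)) = 6.3246 <-- minimum
d((-7, -5), (3, 10)) = 18.0278
d((-7, -5), (7, 0)) = 14.8661
d((3, 10), (7, 0)) = 10.7703

Closest pair: (9, 6) and (7, 0) with distance 6.3246

The closest pair is (9, 6) and (7, 0) with Euclidean distance 6.3246. For 4 points, brute-force pairwise comparison is shown above. For large n, the divide-and-conquer algorithm (sort by x, recurse on halves, check the dividing strip) achieves O(n log n).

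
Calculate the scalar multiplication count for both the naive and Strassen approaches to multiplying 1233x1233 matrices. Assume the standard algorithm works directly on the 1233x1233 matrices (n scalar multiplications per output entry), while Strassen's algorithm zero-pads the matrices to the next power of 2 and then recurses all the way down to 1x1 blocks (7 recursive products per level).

Matrix multiplication for 1233x1233 matrices:

Strassen's algorithm requires power-of-2 dimensions. Pad 1233x1233 to 2048x2048 (next power of 2).

Standard algorithm: 1233^3 = 1874516337 multiplications
Strassen's algorithm: 7^(log2(2048)) = 7^11 = 1977326743 multiplications
Difference: 1874516337 - 1977326743 = -102810406 (Strassen uses MORE here due to padding overhead — for small or just-over-power-of-2 n, padding can outweigh the per-level savings)

Standard: 1874516337 multiplications (1233^3). Strassen: 1977326743 multiplications (7^11, after padding to 2048x2048). Strassen reduces 8 recursive multiplications to 7 at each level.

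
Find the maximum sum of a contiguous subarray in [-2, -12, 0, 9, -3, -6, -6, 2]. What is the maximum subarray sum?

Using Kadane's algorithm on [-2, -12, 0, 9, -3, -6, -6, 2]:

Scanning through the array:
Position 1 (value -12): max_ending_here = -12, max_so_far = -2
Position 2 (value 0): max_ending_here = 0, max_so_far = 0
Position 3 (value 9): max_ending_here = 9, max_so_far = 9
Position 4 (value -3): max_ending_here = 6, max_so_far = 9
Position 5 (value -6): max_ending_here = 0, max_so_far = 9
Position 6 (value -6): max_ending_here = -6, max_so_far = 9
Position 7 (value 2): max_ending_here = 2, max_so_far = 9

Maximum subarray: [0, 9]
Maximum sum: 9

The maximum subarray is [0, 9] with sum 9. This subarray runs from index 2 to index 3.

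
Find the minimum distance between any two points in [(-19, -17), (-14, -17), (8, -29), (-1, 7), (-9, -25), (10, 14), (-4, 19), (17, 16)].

Computing all pairwise distances among 8 points:

d((-19, -17), (-14, -17)) = 5.0 <-- minimum
d((-19, -17), (8, -29)) = 29.5466
d((-19, -17), (-1, 7)) = 30.0
d((-19, -17), (-9, -25)) = 12.8062
d((-19, -17), (10, 14)) = 42.45
d((-19, -17), (-4, 19)) = 39.0
d((-19, -17), (17, 16)) = 48.8365
d((-14, -17), (8, -29)) = 25.0599
d((-14, -17), (-1, 7)) = 27.2947
d((-14, -17), (-9, -25)) = 9.434
d((-14, -17), (10, 14)) = 39.2046
d((-14, -17), (-4, 19)) = 37.3631
d((-14, -17), (17, 16)) = 45.2769
d((8, -29), (-1, 7)) = 37.108
d((8, -29), (-9, -25)) = 17.4642
d((8, -29), (10, 14)) = 43.0465
d((8, -29), (-4, 19)) = 49.4773
d((8, -29), (17, 16)) = 45.8912
d((-1, 7), (-9, -25)) = 32.9848
d((-1, 7), (10, 14)) = 13.0384
d((-1, 7), (-4, 19)) = 12.3693
d((-1, 7), (17, 16)) = 20.1246
d((-9, -25), (10, 14)) = 43.382
d((-9, -25), (-4, 19)) = 44.2832
d((-9, -25), (17, 16)) = 48.5489
d((10, 14), (-4, 19)) = 14.8661
d((10, 14), (17, 16)) = 7.2801
d((-4, 19), (17, 16)) = 21.2132

Closest pair: (-19, -17) and (-14, -17) with distance 5.0

The closest pair is (-19, -17) and (-14, -17) with Euclidean distance 5.0. For 8 points, brute-force pairwise comparison is shown above. For large n, the divide-and-conquer algorithm (sort by x, recurse on halves, check the dividing strip) achieves O(n log n).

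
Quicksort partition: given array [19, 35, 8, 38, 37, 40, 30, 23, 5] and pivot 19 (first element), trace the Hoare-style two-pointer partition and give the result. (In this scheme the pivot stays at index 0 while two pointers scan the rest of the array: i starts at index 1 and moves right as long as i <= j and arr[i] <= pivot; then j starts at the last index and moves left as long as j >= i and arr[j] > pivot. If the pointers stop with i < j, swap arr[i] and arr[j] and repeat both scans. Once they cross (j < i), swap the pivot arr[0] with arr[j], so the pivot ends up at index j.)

Hoare-style two-pointer partition with pivot = 19:

Initial array: [19, 35, 8, 38, 37, 40, 30, 23, 5]

Pointers start at i = 1, j = 8.
i stops at index 1 (arr[1]=35 > 19), j stops at index 8 (arr[8]=5 <= 19): swap arr[1] and arr[8], array becomes [19, 5, 8, 38, 37, 40, 30, 23, 35]
i ends at 3, j ends at 2: the pointers have crossed (j < i), so scanning stops.

Swap pivot arr[0] with arr[2] to place pivot at position 2: [8, 5, 19, 38, 37, 40, 30, 23, 35]
Pivot position: 2

After partitioning with pivot 19, the array becomes [8, 5, 19, 38, 37, 40, 30, 23, 35]. The pivot is placed at index 2. All elements to the left of the pivot are <= 19, and all elements to the right are > 19.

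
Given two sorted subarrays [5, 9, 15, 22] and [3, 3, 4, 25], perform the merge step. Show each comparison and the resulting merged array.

Merging process:

Compare 5 vs 3: take 3 from right. Merged: [3]
Compare 5 vs 3: take 3 from right. Merged: [3, 3]
Compare 5 vs 4: take 4 from right. Merged: [3, 3, 4]
Compare 5 vs 25: take 5 from left. Merged: [3, 3, 4, 5]
Compare 9 vs 25: take 9 from left. Merged: [3, 3, 4, 5, 9]
Compare 15 vs 25: take 15 from left. Merged: [3, 3, 4, 5, 9, 15]
Compare 22 vs 25: take 22 from left. Merged: [3, 3, 4, 5, 9, 15, 22]
Append remaining from right: [25]. Merged: [3, 3, 4, 5, 9, 15, 22, 25]

Final merged array: [3, 3, 4, 5, 9, 15, 22, 25]
Total comparisons: 7

The merged array is [3, 3, 4, 5, 9, 15, 22, 25], requiring 7 comparisons. The merge step runs in O(n) time where n is the total number of elements.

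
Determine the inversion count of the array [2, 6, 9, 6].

Finding inversions in [2, 6, 9, 6]:

(2, 3): arr[2]=9 > arr[3]=6

Total inversions: 1

The array has 1 inversion(s): (2,3). Each pair (i,j) satisfies i < j and arr[i] > arr[j].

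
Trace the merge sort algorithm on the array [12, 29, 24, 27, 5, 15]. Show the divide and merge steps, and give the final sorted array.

Merge sort trace:

Split: [12, 29, 24, 27, 5, 15] -> [12, 29, 24] and [27, 5, 15]
  Split: [12, 29, 24] -> [12] and [29, 24]
    Split: [29, 24] -> [29] and [24]
    Merge: [29] + [24] -> [24, 29]
  Merge: [12] + [24, 29] -> [12, 24, 29]
  Split: [27, 5, 15] -> [27] and [5, 15]
    Split: [5, 15] -> [5] and [15]
    Merge: [5] + [15] -> [5, 15]
  Merge: [27] + [5, 15] -> [5, 15, 27]
Merge: [12, 24, 29] + [5, 15, 27] -> [5, 12, 15, 24, 27, 29]

Final sorted array: [5, 12, 15, 24, 27, 29]

The merge sort proceeds by recursively splitting the array and merging sorted halves.
After all merges, the sorted array is [5, 12, 15, 24, 27, 29].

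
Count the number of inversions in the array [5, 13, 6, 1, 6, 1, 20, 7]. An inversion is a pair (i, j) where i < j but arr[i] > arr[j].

Finding inversions in [5, 13, 6, 1, 6, 1, 20, 7]:

(0, 3): arr[0]=5 > arr[3]=1
(0, 5): arr[0]=5 > arr[5]=1
(1, 2): arr[1]=13 > arr[2]=6
(1, 3): arr[1]=13 > arr[3]=1
(1, 4): arr[1]=13 > arr[4]=6
(1, 5): arr[1]=13 > arr[5]=1
(1, 7): arr[1]=13 > arr[7]=7
(2, 3): arr[2]=6 > arr[3]=1
(2, 5): arr[2]=6 > arr[5]=1
(4, 5): arr[4]=6 > arr[5]=1
(6, 7): arr[6]=20 > arr[7]=7

Total inversions: 11

The array has 11 inversion(s): (0,3), (0,5), (1,2), (1,3), (1,4), (1,5), (1,7), (2,3), (2,5), (4,5), (6,7). Each pair (i,j) satisfies i < j and arr[i] > arr[j].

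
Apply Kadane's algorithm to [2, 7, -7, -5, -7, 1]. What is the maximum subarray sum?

Using Kadane's algorithm on [2, 7, -7, -5, -7, 1]:

Scanning through the array:
Position 1 (value 7): max_ending_here = 9, max_so_far = 9
Position 2 (value -7): max_ending_here = 2, max_so_far = 9
Position 3 (value -5): max_ending_here = -3, max_so_far = 9
Position 4 (value -7): max_ending_here = -7, max_so_far = 9
Position 5 (value 1): max_ending_here = 1, max_so_far = 9

Maximum subarray: [2, 7]
Maximum sum: 9

The maximum subarray is [2, 7] with sum 9. This subarray runs from index 0 to index 1.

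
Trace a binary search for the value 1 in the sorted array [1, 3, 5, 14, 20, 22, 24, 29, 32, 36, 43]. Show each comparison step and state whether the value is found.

Binary search for 1 in [1, 3, 5, 14, 20, 22, 24, 29, 32, 36, 43]:

lo=0, hi=10, mid=5, arr[mid]=22 -> 22 > 1, search left half
lo=0, hi=4, mid=2, arr[mid]=5 -> 5 > 1, search left half
lo=0, hi=1, mid=0, arr[mid]=1 -> Found target at index 0!

Binary search finds 1 at index 0 after 3 comparisons. The search repeatedly halves the search space by comparing with the middle element.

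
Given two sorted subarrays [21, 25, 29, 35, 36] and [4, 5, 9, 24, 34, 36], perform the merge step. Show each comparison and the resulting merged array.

Merging process:

Compare 21 vs 4: take 4 from right. Merged: [4]
Compare 21 vs 5: take 5 from right. Merged: [4, 5]
Compare 21 vs 9: take 9 from right. Merged: [4, 5, 9]
Compare 21 vs 24: take 21 from left. Merged: [4, 5, 9, 21]
Compare 25 vs 24: take 24 from right. Merged: [4, 5, 9, 21, 24]
Compare 25 vs 34: take 25 from left. Merged: [4, 5, 9, 21, 24, 25]
Compare 29 vs 34: take 29 from left. Merged: [4, 5, 9, 21, 24, 25, 29]
Compare 35 vs 34: take 34 from right. Merged: [4, 5, 9, 21, 24, 25, 29, 34]
Compare 35 vs 36: take 35 from left. Merged: [4, 5, 9, 21, 24, 25, 29, 34, 35]
Compare 36 vs 36: take 36 from left. Merged: [4, 5, 9, 21, 24, 25, 29, 34, 35, 36]
Append remaining from right: [36]. Merged: [4, 5, 9, 21, 24, 25, 29, 34, 35, 36, 36]

Final merged array: [4, 5, 9, 21, 24, 25, 29, 34, 35, 36, 36]
Total comparisons: 10

The merged array is [4, 5, 9, 21, 24, 25, 29, 34, 35, 36, 36], requiring 10 comparisons. The merge step runs in O(n) time where n is the total number of elements.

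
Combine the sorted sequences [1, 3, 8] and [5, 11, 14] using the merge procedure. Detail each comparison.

Merging process:

Compare 1 vs 5: take 1 from left. Merged: [1]
Compare 3 vs 5: take 3 from left. Merged: [1, 3]
Compare 8 vs 5: take 5 from right. Merged: [1, 3, 5]
Compare 8 vs 11: take 8 from left. Merged: [1, 3, 5, 8]
Append remaining from right: [11, 14]. Merged: [1, 3, 5, 8, 11, 14]

Final merged array: [1, 3, 5, 8, 11, 14]
Total comparisons: 4

The merged array is [1, 3, 5, 8, 11, 14], requiring 4 comparisons. The merge step runs in O(n) time where n is the total number of elements.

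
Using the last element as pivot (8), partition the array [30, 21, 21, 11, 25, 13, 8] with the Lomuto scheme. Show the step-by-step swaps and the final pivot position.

Lomuto partition with pivot = 8:

Initial array: [30, 21, 21, 11, 25, 13, 8]

arr[0]=30 > 8: no swap
arr[1]=21 > 8: no swap
arr[2]=21 > 8: no swap
arr[3]=11 > 8: no swap
arr[4]=25 > 8: no swap
arr[5]=13 > 8: no swap

Place pivot at position 0: [8, 21, 21, 11, 25, 13, 30]
Pivot position: 0

After partitioning with pivot 8, the array becomes [8, 21, 21, 11, 25, 13, 30]. The pivot is placed at index 0. All elements to the left of the pivot are <= 8, and all elements to the right are > 8.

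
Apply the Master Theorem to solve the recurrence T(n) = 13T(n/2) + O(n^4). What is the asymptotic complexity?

Master Theorem for T(n) = 13T(n/2) + O(n^4):

a = 13, b = 2, c = 4
log_b(a) = log_2(13) = 3.7004

Case 3: c = 4 > log_2(13) = 3.7004
T(n) = O(n^4) = O(n^4)

For T(n) = 13T(n/2) + O(n^4): log_2(13) = 3.7004. This is Case 3 of the Master Theorem (c > log_b(a), work dominated by root), giving O(n^4).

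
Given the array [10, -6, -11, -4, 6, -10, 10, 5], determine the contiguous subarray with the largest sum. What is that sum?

Using Kadane's algorithm on [10, -6, -11, -4, 6, -10, 10, 5]:

Scanning through the array:
Position 1 (value -6): max_ending_here = 4, max_so_far = 10
Position 2 (value -11): max_ending_here = -7, max_so_far = 10
Position 3 (value -4): max_ending_here = -4, max_so_far = 10
Position 4 (value 6): max_ending_here = 6, max_so_far = 10
Position 5 (value -10): max_ending_here = -4, max_so_far = 10
Position 6 (value 10): max_ending_here = 10, max_so_far = 10
Position 7 (value 5): max_ending_here = 15, max_so_far = 15

Maximum subarray: [10, 5]
Maximum sum: 15

The maximum subarray is [10, 5] with sum 15. This subarray runs from index 6 to index 7.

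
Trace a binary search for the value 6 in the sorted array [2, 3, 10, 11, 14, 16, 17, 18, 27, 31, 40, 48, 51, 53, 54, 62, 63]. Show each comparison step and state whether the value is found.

Binary search for 6 in [2, 3, 10, 11, 14, 16, 17, 18, 27, 31, 40, 48, 51, 53, 54, 62, 63]:

lo=0, hi=16, mid=8, arr[mid]=27 -> 27 > 6, search left half
lo=0, hi=7, mid=3, arr[mid]=11 -> 11 > 6, search left half
lo=0, hi=2, mid=1, arr[mid]=3 -> 3 < 6, search right half
lo=2, hi=2, mid=2, arr[mid]=10 -> 10 > 6, search left half
lo=2 > hi=1, target 6 not found

Binary search determines that 6 is not in the array after 4 comparisons. The search space was exhausted without finding the target.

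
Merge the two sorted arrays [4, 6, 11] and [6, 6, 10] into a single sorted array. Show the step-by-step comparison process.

Merging process:

Compare 4 vs 6: take 4 from left. Merged: [4]
Compare 6 vs 6: take 6 from left. Merged: [4, 6]
Compare 11 vs 6: take 6 from right. Merged: [4, 6, 6]
Compare 11 vs 6: take 6 from right. Merged: [4, 6, 6, 6]
Compare 11 vs 10: take 10 from right. Merged: [4, 6, 6, 6, 10]
Append remaining from left: [11]. Merged: [4, 6, 6, 6, 10, 11]

Final merged array: [4, 6, 6, 6, 10, 11]
Total comparisons: 5

The merged array is [4, 6, 6, 6, 10, 11], requiring 5 comparisons. The merge step runs in O(n) time where n is the total number of elements.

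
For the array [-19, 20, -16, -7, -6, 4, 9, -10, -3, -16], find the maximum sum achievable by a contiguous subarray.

Using Kadane's algorithm on [-19, 20, -16, -7, -6, 4, 9, -10, -3, -16]:

Scanning through the array:
Position 1 (value 20): max_ending_here = 20, max_so_far = 20
Position 2 (value -16): max_ending_here = 4, max_so_far = 20
Position 3 (value -7): max_ending_here = -3, max_so_far = 20
Position 4 (value -6): max_ending_here = -6, max_so_far = 20
Position 5 (value 4): max_ending_here = 4, max_so_far = 20
Position 6 (value 9): max_ending_here = 13, max_so_far = 20
Position 7 (value -10): max_ending_here = 3, max_so_far = 20
Position 8 (value -3): max_ending_here = 0, max_so_far = 20
Position 9 (value -16): max_ending_here = -16, max_so_far = 20

Maximum subarray: [20]
Maximum sum: 20

The maximum subarray is [20] with sum 20. This subarray runs from index 1 to index 1.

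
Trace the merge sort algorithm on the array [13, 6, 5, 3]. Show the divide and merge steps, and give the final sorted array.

Merge sort trace:

Split: [13, 6, 5, 3] -> [13, 6] and [5, 3]
  Split: [13, 6] -> [13] and [6]
  Merge: [13] + [6] -> [6, 13]
  Split: [5, 3] -> [5] and [3]
  Merge: [5] + [3] -> [3, 5]
Merge: [6, 13] + [3, 5] -> [3, 5, 6, 13]

Final sorted array: [3, 5, 6, 13]

The merge sort proceeds by recursively splitting the array and merging sorted halves.
After all merges, the sorted array is [3, 5, 6, 13].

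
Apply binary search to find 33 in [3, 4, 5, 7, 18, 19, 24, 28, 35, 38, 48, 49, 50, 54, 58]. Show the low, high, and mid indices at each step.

Binary search for 33 in [3, 4, 5, 7, 18, 19, 24, 28, 35, 38, 48, 49, 50, 54, 58]:

lo=0, hi=14, mid=7, arr[mid]=28 -> 28 < 33, search right half
lo=8, hi=14, mid=11, arr[mid]=49 -> 49 > 33, search left half
lo=8, hi=10, mid=9, arr[mid]=38 -> 38 > 33, search left half
lo=8, hi=8, mid=8, arr[mid]=35 -> 35 > 33, search left half
lo=8 > hi=7, target 33 not found

Binary search determines that 33 is not in the array after 4 comparisons. The search space was exhausted without finding the target.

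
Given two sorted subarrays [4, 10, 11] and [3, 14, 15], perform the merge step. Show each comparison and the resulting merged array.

Merging process:

Compare 4 vs 3: take 3 from right. Merged: [3]
Compare 4 vs 14: take 4 from left. Merged: [3, 4]
Compare 10 vs 14: take 10 from left. Merged: [3, 4, 10]
Compare 11 vs 14: take 11 from left. Merged: [3, 4, 10, 11]
Append remaining from right: [14, 15]. Merged: [3, 4, 10, 11, 14, 15]

Final merged array: [3, 4, 10, 11, 14, 15]
Total comparisons: 4

The merged array is [3, 4, 10, 11, 14, 15], requiring 4 comparisons. The merge step runs in O(n) time where n is the total number of elements.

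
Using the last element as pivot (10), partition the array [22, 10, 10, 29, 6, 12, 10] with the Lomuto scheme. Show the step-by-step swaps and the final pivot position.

Lomuto partition with pivot = 10:

Initial array: [22, 10, 10, 29, 6, 12, 10]

arr[0]=22 > 10: no swap
arr[1]=10 <= 10: swap with position 0, array becomes [10, 22, 10, 29, 6, 12, 10]
arr[2]=10 <= 10: swap with position 1, array becomes [10, 10, 22, 29, 6, 12, 10]
arr[3]=29 > 10: no swap
arr[4]=6 <= 10: swap with position 2, array becomes [10, 10, 6, 29, 22, 12, 10]
arr[5]=12 > 10: no swap

Place pivot at position 3: [10, 10, 6, 10, 22, 12, 29]
Pivot position: 3

After partitioning with pivot 10, the array becomes [10, 10, 6, 10, 22, 12, 29]. The pivot is placed at index 3. All elements to the left of the pivot are <= 10, and all elements to the right are > 10.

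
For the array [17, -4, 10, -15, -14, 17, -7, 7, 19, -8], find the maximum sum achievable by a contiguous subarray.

Using Kadane's algorithm on [17, -4, 10, -15, -14, 17, -7, 7, 19, -8]:

Scanning through the array:
Position 1 (value -4): max_ending_here = 13, max_so_far = 17
Position 2 (value 10): max_ending_here = 23, max_so_far = 23
Position 3 (value -15): max_ending_here = 8, max_so_far = 23
Position 4 (value -14): max_ending_here = -6, max_so_far = 23
Position 5 (value 17): max_ending_here = 17, max_so_far = 23
Position 6 (value -7): max_ending_here = 10, max_so_far = 23
Position 7 (value 7): max_ending_here = 17, max_so_far = 23
Position 8 (value 19): max_ending_here = 36, max_so_far = 36
Position 9 (value -8): max_ending_here = 28, max_so_far = 36

Maximum subarray: [17, -7, 7, 19]
Maximum sum: 36

The maximum subarray is [17, -7, 7, 19] with sum 36. This subarray runs from index 5 to index 8.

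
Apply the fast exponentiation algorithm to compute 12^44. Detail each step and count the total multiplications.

Computing 12^44 by squaring (build up from 12^1; each line after the first costs one multiplication):

12^1 = 12
12^2 = (12^1)^2 = 12^2 = 144
12^4 = (12^2)^2 = 144^2 = 20736
12^5 = 12 * 12^4 = 12 * 20736 = 248832
12^10 = (12^5)^2 = 248832^2 = 61917364224
12^11 = 12 * 12^10 = 12 * 61917364224 = 743008370688
12^22 = (12^11)^2 = 743008370688^2 = 552061438912436417593344
12^44 = (12^22)^2 = 552061438912436417593344^2 = 304771832334069766392840191887919236168953102336

Result: 304771832334069766392840191887919236168953102336
Multiplications needed: 7 (7 lines after 12^1)

12^44 = 304771832334069766392840191887919236168953102336. Using exponentiation by squaring, this requires 7 multiplications. The key idea: if the exponent is even, square the half-power; if odd, multiply by the base once.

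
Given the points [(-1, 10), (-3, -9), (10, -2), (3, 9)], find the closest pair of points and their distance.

Computing all pairwise distances among 4 points:

d((-1, 10), (-3, -9)) = 19.105
d((-1, 10), (10, -2)) = 16.2788
d((-1, 10), (3, 9)) = 4.1231 <-- minimum
d((-3, -9), (10, -2)) = 14.7648
d((-3, -9), (3, 9)) = 18.9737
d((10, -2), (3, 9)) = 13.0384

Closest pair: (-1, 10) and (3, 9) with distance 4.1231

The closest pair is (-1, 10) and (3, 9) with Euclidean distance 4.1231. For 4 points, brute-force pairwise comparison is shown above. For large n, the divide-and-conquer algorithm (sort by x, recurse on halves, check the dividing strip) achieves O(n log n).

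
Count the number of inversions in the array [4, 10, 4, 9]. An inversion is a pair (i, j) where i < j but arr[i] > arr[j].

Finding inversions in [4, 10, 4, 9]:

(1, 2): arr[1]=10 > arr[2]=4
(1, 3): arr[1]=10 > arr[3]=9

Total inversions: 2

The array has 2 inversion(s): (1,2), (1,3). Each pair (i,j) satisfies i < j and arr[i] > arr[j].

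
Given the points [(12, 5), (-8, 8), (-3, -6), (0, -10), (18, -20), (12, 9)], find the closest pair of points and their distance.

Computing all pairwise distances among 6 points:

d((12, 5), (-8, 8)) = 20.2237
d((12, 5), (-3, -6)) = 18.6011
d((12, 5), (0, -10)) = 19.2094
d((12, 5), (18, -20)) = 25.7099
d((12, 5), (12, 9)) = 4.0 <-- minimum
d((-8, 8), (-3, -6)) = 14.8661
d((-8, 8), (0, -10)) = 19.6977
d((-8, 8), (18, -20)) = 38.2099
d((-8, 8), (12, 9)) = 20.025
d((-3, -6), (0, -10)) = 5.0
d((-3, -6), (18, -20)) = 25.2389
d((-3, -6), (12, 9)) = 21.2132
d((0, -10), (18, -20)) = 20.5913
d((0, -10), (12, 9)) = 22.4722
d((18, -20), (12, 9)) = 29.6142

Closest pair: (12, 5) and (12, 9) with distance 4.0

The closest pair is (12, 5) and (12, 9) with Euclidean distance 4.0. For 6 points, brute-force pairwise comparison is shown above. For large n, the divide-and-conquer algorithm (sort by x, recurse on halves, check the dividing strip) achieves O(n log n).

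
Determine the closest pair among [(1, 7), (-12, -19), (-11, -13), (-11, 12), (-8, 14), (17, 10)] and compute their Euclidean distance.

Computing all pairwise distances among 6 points:

d((1, 7), (-12, -19)) = 29.0689
d((1, 7), (-11, -13)) = 23.3238
d((1, 7), (-11, 12)) = 13.0
d((1, 7), (-8, 14)) = 11.4018
d((1, 7), (17, 10)) = 16.2788
d((-12, -19), (-11, -13)) = 6.0828
d((-12, -19), (-11, 12)) = 31.0161
d((-12, -19), (-8, 14)) = 33.2415
d((-12, -19), (17, 10)) = 41.0122
d((-11, -13), (-11, 12)) = 25.0
d((-11, -13), (-8, 14)) = 27.1662
d((-11, -13), (17, 10)) = 36.2353
d((-11, 12), (-8, 14)) = 3.6056 <-- minimum
d((-11, 12), (17, 10)) = 28.0713
d((-8, 14), (17, 10)) = 25.318

Closest pair: (-11, 12) and (-8, 14) with distance 3.6056

The closest pair is (-11, 12) and (-8, 14) with Euclidean distance 3.6056. For 6 points, brute-force pairwise comparison is shown above. For large n, the divide-and-conquer algorithm (sort by x, recurse on halves, check the dividing strip) achieves O(n log n).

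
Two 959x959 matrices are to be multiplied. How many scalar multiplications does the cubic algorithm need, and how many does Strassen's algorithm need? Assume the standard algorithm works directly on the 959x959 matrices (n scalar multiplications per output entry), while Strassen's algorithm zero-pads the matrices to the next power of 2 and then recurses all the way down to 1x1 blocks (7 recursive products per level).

Matrix multiplication for 959x959 matrices:

Strassen's algorithm requires power-of-2 dimensions. Pad 959x959 to 1024x1024 (next power of 2).

Standard algorithm: 959^3 = 881974079 multiplications
Strassen's algorithm: 7^(log2(1024)) = 7^10 = 282475249 multiplications
Savings: 881974079 - 282475249 = 599498830 multiplications

Standard: 881974079 multiplications (959^3). Strassen: 282475249 multiplications (7^10, after padding to 1024x1024). Strassen reduces 8 recursive multiplications to 7 at each level.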